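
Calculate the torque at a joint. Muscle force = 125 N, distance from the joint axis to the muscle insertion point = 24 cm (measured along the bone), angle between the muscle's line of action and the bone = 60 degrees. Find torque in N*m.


Torque = F * d * sin(theta)   (moment arm = d*sin(theta))
d = 24 cm = 0.24 m
Torque = 125 * 0.24 * sin(60)
Torque = 25.98 N*m


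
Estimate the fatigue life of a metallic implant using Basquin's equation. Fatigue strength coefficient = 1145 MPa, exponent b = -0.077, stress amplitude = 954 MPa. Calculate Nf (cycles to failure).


sigma_a = sigma_f' * (2Nf)^b
2Nf = (sigma_a/sigma_f')^(1/b)
2Nf = (954/1145)^(1/-0.077)
2Nf = 10.69826
Nf = 5.349


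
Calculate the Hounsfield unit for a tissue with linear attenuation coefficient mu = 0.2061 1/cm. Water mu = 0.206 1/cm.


HU = ((mu_tissue - mu_water) / mu_water) * 1000
HU = ((0.2061 - 0.206) / 0.206) * 1000
HU = 0.4854


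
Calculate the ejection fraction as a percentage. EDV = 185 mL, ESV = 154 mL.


SV = EDV - ESV = 185 - 154 = 31 mL
EF = SV/EDV * 100 = 31/185 * 100
EF = 16.76%


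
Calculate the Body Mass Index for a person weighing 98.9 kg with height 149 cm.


BMI = weight / height^2
height = 149 cm = 1.49 m
BMI = 98.9 / 1.49^2
BMI = 44.55 kg/m^2


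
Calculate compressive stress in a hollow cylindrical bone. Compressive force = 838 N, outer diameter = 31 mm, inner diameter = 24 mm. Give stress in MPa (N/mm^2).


A = pi*(r_o^2 - r_i^2)
r_o = 15.5 mm, r_i = 12 mm
A = 302.378 mm^2
sigma = F/A = 838 / 302.378
sigma = 2.771 MPa


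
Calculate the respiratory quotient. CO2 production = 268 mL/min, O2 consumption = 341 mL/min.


RQ = VCO2 / VO2
RQ = 268 / 341
RQ = 0.7859


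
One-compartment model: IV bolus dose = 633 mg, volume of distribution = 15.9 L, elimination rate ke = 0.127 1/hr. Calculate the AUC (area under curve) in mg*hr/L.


C0 = Dose/Vd = 633/15.9 = 39.8113 mg/L
AUC = C0/ke = 39.8113/0.127
AUC = 313.5 mg*hr/L


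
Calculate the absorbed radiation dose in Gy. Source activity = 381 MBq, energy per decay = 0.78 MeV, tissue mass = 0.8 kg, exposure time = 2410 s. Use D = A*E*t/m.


A = 381 MBq = 3.8100e+08 Bq
E = 0.78 MeV = 1.24956e-13 J
D = A*E*t/m = 3.8100e+08*1.24956e-13*2410/0.8
D = 0.1434 Gy


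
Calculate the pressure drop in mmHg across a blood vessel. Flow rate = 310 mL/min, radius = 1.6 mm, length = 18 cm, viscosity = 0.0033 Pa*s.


dP = 8*mu*L*Q / (pi*r^4)
Q = 310 mL/min = 5.16667e-06 m^3/s
dP = 1192.5 Pa = 1192.5 / 133.322 mmHg = 8.945 mmHg


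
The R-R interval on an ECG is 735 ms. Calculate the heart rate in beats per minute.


HR = 60 / RR_interval(s)
RR = 735 ms = 0.735 s
HR = 60 / 0.735 = 81.63 bpm


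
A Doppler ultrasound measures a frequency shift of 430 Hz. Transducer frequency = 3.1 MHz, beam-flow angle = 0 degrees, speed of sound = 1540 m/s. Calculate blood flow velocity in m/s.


v = fd * c / (2 * f0 * cos(theta))
v = 430 * 1540 / (2 * 3.1000e+06 * cos(0))
v = 0.1068 m/s


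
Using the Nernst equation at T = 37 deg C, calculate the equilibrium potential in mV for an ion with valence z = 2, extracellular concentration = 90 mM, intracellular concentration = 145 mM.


E = (RT/(zF)) * ln(C_out/C_in)
T = 37 + 273.15 = 310.15 K
E = (8.314 * 310.15 / (2 * 96485)) * ln(90/145)
E = -6.373 mV


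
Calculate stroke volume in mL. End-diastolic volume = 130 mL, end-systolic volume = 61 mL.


SV = EDV - ESV
SV = 130 - 61
SV = 69 mL


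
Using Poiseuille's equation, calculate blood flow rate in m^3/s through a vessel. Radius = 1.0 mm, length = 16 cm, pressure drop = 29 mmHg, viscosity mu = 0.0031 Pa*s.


Q = pi*r^4*dP / (8*mu*L)
r = 0.001 m, L = 0.16 m
dP = 29 mmHg = 3866.338 Pa
Q = 3.0611e-06 m^3/s


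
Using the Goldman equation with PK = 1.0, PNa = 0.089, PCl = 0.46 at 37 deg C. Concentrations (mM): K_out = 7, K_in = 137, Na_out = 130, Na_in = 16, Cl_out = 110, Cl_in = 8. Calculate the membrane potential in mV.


Vm = (RT/F)*ln((PK*Ko + PNa*Nao + PCl*Cli)/(PK*Ki + PNa*Nai + PCl*Clo))
Numer = 22.25, Denom = 189.024
Vm = -57.18 mV


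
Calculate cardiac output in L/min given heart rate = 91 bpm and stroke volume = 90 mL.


CO = HR * SV
CO = 91 * 90 / 1000
CO = 8.19 L/min


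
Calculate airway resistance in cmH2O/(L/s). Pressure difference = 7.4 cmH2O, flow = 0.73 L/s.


R = dP / flow
R = 7.4 / 0.73
R = 10.14 cmH2O/(L/s)


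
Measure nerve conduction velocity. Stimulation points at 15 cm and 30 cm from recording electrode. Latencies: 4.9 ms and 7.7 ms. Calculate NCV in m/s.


Distance = (30 - 15) / 100 = 0.15 m
dt = (7.7 - 4.9) / 1000 = 0.0028 s
NCV = dist / dt = 53.57 m/s


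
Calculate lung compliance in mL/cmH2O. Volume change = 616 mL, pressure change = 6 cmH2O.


C = dV / dP
C = 616 / 6
C = 102.7 mL/cmH2O


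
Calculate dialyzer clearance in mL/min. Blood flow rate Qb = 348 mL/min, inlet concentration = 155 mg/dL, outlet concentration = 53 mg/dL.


K = Qb * (Cb_in - Cb_out) / Cb_in
K = 348 * (155 - 53) / 155
K = 229 mL/min


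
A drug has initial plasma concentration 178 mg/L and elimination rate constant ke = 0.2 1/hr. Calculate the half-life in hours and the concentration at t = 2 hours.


t_half = ln(2) / ke = 0.693147 / 0.2 = 3.466 hr
C(t) = C0 * exp(-ke*t) = 178 * exp(-0.2*2)
C(2) = 119.3 mg/L


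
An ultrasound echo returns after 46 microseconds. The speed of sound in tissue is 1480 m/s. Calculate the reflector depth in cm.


depth = c * t / 2
t = 46 us = 4.6000e-05 s
depth = 1480 * 4.6000e-05 / 2
depth = 0.03404 m = 3.404 cm


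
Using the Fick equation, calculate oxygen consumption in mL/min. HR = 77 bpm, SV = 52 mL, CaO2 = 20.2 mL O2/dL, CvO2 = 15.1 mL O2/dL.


CO = HR*SV = 77*52/1000 = 4.004 L/min
a-v O2 diff = 20.2 - 15.1 = 5.1 mL/dL
VO2 = CO * (CaO2-CvO2) * 10 dL/L
VO2 = 4.004 * 5.1 * 10
VO2 = 204.2 mL/min


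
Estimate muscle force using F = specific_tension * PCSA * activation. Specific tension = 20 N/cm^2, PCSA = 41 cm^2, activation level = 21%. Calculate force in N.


F = sigma * PCSA * activation
F = 20 * 41 * 0.21
F = 172.2 N


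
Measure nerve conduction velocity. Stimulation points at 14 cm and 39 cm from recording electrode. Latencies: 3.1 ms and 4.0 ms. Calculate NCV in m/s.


Distance = (39 - 14) / 100 = 0.25 m
dt = (4.0 - 3.1) / 1000 = 9.0000e-04 s
NCV = dist / dt = 277.8 m/s


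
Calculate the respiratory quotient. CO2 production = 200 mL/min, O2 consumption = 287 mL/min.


RQ = VCO2 / VO2
RQ = 200 / 287
RQ = 0.6969


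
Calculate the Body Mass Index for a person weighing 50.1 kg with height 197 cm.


BMI = weight / height^2
height = 197 cm = 1.97 m
BMI = 50.1 / 1.97^2
BMI = 12.91 kg/m^2


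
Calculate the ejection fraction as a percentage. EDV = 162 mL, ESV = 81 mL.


SV = EDV - ESV = 162 - 81 = 81 mL
EF = SV/EDV * 100 = 81/162 * 100
EF = 50%


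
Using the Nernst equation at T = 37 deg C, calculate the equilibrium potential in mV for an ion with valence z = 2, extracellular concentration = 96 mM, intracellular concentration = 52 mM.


E = (RT/(zF)) * ln(C_out/C_in)
T = 37 + 273.15 = 310.15 K
E = (8.314 * 310.15 / (2 * 96485)) * ln(96/52)
E = 8.193 mV


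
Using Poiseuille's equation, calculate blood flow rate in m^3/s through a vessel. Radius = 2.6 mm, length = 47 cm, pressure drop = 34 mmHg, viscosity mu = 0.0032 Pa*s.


Q = pi*r^4*dP / (8*mu*L)
r = 0.0026 m, L = 0.47 m
dP = 34 mmHg = 4532.948 Pa
Q = 5.4086e-05 m^3/s


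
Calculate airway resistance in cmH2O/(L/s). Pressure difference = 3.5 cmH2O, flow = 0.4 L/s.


R = dP / flow
R = 3.5 / 0.4
R = 8.75 cmH2O/(L/s)


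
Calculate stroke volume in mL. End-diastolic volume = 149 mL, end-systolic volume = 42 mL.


SV = EDV - ESV
SV = 149 - 42
SV = 107 mL


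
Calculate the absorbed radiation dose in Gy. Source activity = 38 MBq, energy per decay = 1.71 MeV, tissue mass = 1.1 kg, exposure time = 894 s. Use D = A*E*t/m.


A = 38 MBq = 3.8000e+07 Bq
E = 1.71 MeV = 2.73942e-13 J
D = A*E*t/m = 3.8000e+07*2.73942e-13*894/1.1
D = 0.00846 Gy


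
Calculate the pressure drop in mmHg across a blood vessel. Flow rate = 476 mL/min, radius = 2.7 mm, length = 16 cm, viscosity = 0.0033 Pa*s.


dP = 8*mu*L*Q / (pi*r^4)
Q = 476 mL/min = 7.93333e-06 m^3/s
dP = 200.713 Pa = 200.713 / 133.322 mmHg = 1.505 mmHg


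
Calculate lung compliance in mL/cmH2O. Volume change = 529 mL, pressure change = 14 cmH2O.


C = dV / dP
C = 529 / 14
C = 37.79 mL/cmH2O


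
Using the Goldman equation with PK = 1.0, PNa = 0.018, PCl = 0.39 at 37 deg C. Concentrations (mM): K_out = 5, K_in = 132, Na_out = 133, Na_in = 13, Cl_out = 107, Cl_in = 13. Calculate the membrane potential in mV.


Vm = (RT/F)*ln((PK*Ko + PNa*Nao + PCl*Cli)/(PK*Ki + PNa*Nai + PCl*Clo))
Numer = 12.464, Denom = 173.964
Vm = -70.45 mV


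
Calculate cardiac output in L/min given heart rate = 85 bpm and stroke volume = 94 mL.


CO = HR * SV
CO = 85 * 94 / 1000
CO = 7.99 L/min


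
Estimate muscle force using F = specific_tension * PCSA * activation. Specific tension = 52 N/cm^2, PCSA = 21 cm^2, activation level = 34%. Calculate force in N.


F = sigma * PCSA * activation
F = 52 * 21 * 0.34
F = 371.3 N


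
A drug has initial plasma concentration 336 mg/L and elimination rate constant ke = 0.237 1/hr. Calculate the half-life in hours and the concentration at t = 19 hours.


t_half = ln(2) / ke = 0.693147 / 0.237 = 2.925 hr
C(t) = C0 * exp(-ke*t) = 336 * exp(-0.237*19)
C(19) = 3.721 mg/L


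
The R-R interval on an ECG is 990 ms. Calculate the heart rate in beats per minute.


HR = 60 / RR_interval(s)
RR = 990 ms = 0.99 s
HR = 60 / 0.99 = 60.61 bpm


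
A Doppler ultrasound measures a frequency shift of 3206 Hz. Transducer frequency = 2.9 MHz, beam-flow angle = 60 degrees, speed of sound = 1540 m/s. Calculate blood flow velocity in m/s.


v = fd * c / (2 * f0 * cos(theta))
v = 3206 * 1540 / (2 * 2.9000e+06 * cos(60))
v = 1.702 m/s


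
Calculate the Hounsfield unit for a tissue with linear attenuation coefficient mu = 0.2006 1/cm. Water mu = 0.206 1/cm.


HU = ((mu_tissue - mu_water) / mu_water) * 1000
HU = ((0.2006 - 0.206) / 0.206) * 1000
HU = -26.21


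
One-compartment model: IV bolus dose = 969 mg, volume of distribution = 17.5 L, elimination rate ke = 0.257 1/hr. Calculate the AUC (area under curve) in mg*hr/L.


C0 = Dose/Vd = 969/17.5 = 55.3714 mg/L
AUC = C0/ke = 55.3714/0.257
AUC = 215.5 mg*hr/L


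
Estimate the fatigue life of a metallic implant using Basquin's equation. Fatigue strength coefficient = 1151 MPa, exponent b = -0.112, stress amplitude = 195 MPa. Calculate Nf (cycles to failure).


sigma_a = sigma_f' * (2Nf)^b
2Nf = (sigma_a/sigma_f')^(1/b)
2Nf = (195/1151)^(1/-0.112)
2Nf = 7661116.6
Nf = 3.8306e+06


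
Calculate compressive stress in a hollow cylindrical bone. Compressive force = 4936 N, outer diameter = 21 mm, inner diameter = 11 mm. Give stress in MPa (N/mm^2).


A = pi*(r_o^2 - r_i^2)
r_o = 10.5 mm, r_i = 5.5 mm
A = 251.327 mm^2
sigma = F/A = 4936 / 251.327
sigma = 19.64 MPa


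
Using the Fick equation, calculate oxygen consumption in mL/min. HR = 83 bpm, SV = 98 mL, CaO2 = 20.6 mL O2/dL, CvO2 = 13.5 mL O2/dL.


CO = HR*SV = 83*98/1000 = 8.134 L/min
a-v O2 diff = 20.6 - 13.5 = 7.1 mL/dL
VO2 = CO * (CaO2-CvO2) * 10 dL/L
VO2 = 8.134 * 7.1 * 10
VO2 = 577.5 mL/min


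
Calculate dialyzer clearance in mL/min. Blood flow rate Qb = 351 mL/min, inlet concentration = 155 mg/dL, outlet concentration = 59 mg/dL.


K = Qb * (Cb_in - Cb_out) / Cb_in
K = 351 * (155 - 59) / 155
K = 217.4 mL/min


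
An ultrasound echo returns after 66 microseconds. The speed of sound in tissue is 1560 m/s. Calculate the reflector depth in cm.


depth = c * t / 2
t = 66 us = 6.6000e-05 s
depth = 1560 * 6.6000e-05 / 2
depth = 0.05148 m = 5.148 cm


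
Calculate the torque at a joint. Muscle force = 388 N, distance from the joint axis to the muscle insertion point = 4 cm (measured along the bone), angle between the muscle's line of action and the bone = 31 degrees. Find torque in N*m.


Torque = F * d * sin(theta)   (moment arm = d*sin(theta))
d = 4 cm = 0.04 m
Torque = 388 * 0.04 * sin(31)
Torque = 7.993 N*m


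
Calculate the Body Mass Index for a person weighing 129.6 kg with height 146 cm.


BMI = weight / height^2
height = 146 cm = 1.46 m
BMI = 129.6 / 1.46^2
BMI = 60.8 kg/m^2


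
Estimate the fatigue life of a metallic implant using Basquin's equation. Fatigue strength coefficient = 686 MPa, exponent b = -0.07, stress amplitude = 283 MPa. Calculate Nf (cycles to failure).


sigma_a = sigma_f' * (2Nf)^b
2Nf = (sigma_a/sigma_f')^(1/b)
2Nf = (283/686)^(1/-0.07)
2Nf = 311455.09
Nf = 1.557e+05


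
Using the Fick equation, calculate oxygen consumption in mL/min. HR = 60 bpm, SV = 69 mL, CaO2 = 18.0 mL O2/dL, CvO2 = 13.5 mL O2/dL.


CO = HR*SV = 60*69/1000 = 4.14 L/min
a-v O2 diff = 18.0 - 13.5 = 4.5 mL/dL
VO2 = CO * (CaO2-CvO2) * 10 dL/L
VO2 = 4.14 * 4.5 * 10
VO2 = 186.3 mL/min


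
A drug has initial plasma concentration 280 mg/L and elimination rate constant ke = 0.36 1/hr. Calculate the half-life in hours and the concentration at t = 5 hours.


t_half = ln(2) / ke = 0.693147 / 0.36 = 1.925 hr
C(t) = C0 * exp(-ke*t) = 280 * exp(-0.36*5)
C(5) = 46.28 mg/L


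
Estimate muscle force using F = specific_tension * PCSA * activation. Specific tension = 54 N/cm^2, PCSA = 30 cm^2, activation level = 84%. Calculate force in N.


F = sigma * PCSA * activation
F = 54 * 30 * 0.84
F = 1361 N


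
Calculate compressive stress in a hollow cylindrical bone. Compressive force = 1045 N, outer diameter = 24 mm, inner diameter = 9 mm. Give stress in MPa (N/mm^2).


A = pi*(r_o^2 - r_i^2)
r_o = 12 mm, r_i = 4.5 mm
A = 388.772 mm^2
sigma = F/A = 1045 / 388.772
sigma = 2.688 MPa


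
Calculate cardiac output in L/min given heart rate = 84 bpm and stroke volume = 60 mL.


CO = HR * SV
CO = 84 * 60 / 1000
CO = 5.04 L/min


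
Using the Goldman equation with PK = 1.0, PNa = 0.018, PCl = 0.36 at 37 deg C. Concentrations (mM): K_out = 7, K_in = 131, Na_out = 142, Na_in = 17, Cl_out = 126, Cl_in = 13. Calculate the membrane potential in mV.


Vm = (RT/F)*ln((PK*Ko + PNa*Nao + PCl*Cli)/(PK*Ki + PNa*Nai + PCl*Clo))
Numer = 14.236, Denom = 176.666
Vm = -67.31 mV


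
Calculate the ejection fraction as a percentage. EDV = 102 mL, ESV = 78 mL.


SV = EDV - ESV = 102 - 78 = 24 mL
EF = SV/EDV * 100 = 24/102 * 100
EF = 23.53%


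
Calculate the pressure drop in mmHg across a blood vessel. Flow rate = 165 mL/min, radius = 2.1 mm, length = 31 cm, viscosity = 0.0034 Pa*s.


dP = 8*mu*L*Q / (pi*r^4)
Q = 165 mL/min = 2.75e-06 m^3/s
dP = 379.521 Pa = 379.521 / 133.322 mmHg = 2.847 mmHg


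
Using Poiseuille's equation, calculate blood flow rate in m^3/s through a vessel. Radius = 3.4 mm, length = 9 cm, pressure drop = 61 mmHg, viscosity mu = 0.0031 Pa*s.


Q = pi*r^4*dP / (8*mu*L)
r = 0.0034 m, L = 0.09 m
dP = 61 mmHg = 8132.642 Pa
Q = 0.00153 m^3/s


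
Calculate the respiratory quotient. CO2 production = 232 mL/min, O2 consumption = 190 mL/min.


RQ = VCO2 / VO2
RQ = 232 / 190
RQ = 1.221


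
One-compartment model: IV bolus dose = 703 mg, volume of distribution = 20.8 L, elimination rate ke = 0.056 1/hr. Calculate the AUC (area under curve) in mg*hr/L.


C0 = Dose/Vd = 703/20.8 = 33.7981 mg/L
AUC = C0/ke = 33.7981/0.056
AUC = 603.5 mg*hr/L


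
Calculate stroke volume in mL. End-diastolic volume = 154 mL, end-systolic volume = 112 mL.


SV = EDV - ESV
SV = 154 - 112
SV = 42 mL


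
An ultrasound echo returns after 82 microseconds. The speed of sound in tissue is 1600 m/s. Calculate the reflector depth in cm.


depth = c * t / 2
t = 82 us = 8.2000e-05 s
depth = 1600 * 8.2000e-05 / 2
depth = 0.0656 m = 6.56 cm


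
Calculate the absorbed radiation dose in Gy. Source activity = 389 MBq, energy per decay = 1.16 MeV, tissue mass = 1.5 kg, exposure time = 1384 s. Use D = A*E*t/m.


A = 389 MBq = 3.8900e+08 Bq
E = 1.16 MeV = 1.85832e-13 J
D = A*E*t/m = 3.8900e+08*1.85832e-13*1384/1.5
D = 0.0667 Gy


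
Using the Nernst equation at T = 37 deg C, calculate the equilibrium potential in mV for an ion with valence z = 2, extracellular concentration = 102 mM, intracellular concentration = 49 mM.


E = (RT/(zF)) * ln(C_out/C_in)
T = 37 + 273.15 = 310.15 K
E = (8.314 * 310.15 / (2 * 96485)) * ln(102/49)
E = 9.797 mV


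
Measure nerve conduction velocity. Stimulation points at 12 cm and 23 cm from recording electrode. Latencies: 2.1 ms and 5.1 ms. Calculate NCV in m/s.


Distance = (23 - 12) / 100 = 0.11 m
dt = (5.1 - 2.1) / 1000 = 0.003 s
NCV = dist / dt = 36.67 m/s


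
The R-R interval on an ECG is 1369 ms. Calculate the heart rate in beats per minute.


HR = 60 / RR_interval(s)
RR = 1369 ms = 1.369 s
HR = 60 / 1.369 = 43.83 bpm


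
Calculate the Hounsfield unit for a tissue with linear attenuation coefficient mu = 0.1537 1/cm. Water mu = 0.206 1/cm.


HU = ((mu_tissue - mu_water) / mu_water) * 1000
HU = ((0.1537 - 0.206) / 0.206) * 1000
HU = -253.9


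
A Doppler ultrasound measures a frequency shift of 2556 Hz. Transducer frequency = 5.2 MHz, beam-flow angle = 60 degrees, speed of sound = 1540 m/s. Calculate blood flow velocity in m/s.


v = fd * c / (2 * f0 * cos(theta))
v = 2556 * 1540 / (2 * 5.2000e+06 * cos(60))
v = 0.757 m/s


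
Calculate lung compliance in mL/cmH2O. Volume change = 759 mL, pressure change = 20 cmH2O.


C = dV / dP
C = 759 / 20
C = 37.95 mL/cmH2O


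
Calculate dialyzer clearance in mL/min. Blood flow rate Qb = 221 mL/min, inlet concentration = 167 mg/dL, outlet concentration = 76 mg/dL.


K = Qb * (Cb_in - Cb_out) / Cb_in
K = 221 * (167 - 76) / 167
K = 120.4 mL/min


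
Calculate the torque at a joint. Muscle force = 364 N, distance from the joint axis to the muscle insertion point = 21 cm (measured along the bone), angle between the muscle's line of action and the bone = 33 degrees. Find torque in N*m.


Torque = F * d * sin(theta)   (moment arm = d*sin(theta))
d = 21 cm = 0.21 m
Torque = 364 * 0.21 * sin(33)
Torque = 41.63 N*m


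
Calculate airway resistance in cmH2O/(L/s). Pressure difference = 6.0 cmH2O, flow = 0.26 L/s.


R = dP / flow
R = 6.0 / 0.26
R = 23.08 cmH2O/(L/s)


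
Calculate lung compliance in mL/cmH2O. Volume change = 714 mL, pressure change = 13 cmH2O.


C = dV / dP
C = 714 / 13
C = 54.92 mL/cmH2O


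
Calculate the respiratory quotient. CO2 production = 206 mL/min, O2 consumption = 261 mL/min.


RQ = VCO2 / VO2
RQ = 206 / 261
RQ = 0.7893


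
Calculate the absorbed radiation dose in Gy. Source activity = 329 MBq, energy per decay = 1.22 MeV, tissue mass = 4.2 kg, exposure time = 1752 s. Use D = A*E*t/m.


A = 329 MBq = 3.2900e+08 Bq
E = 1.22 MeV = 1.95444e-13 J
D = A*E*t/m = 3.2900e+08*1.95444e-13*1752/4.2
D = 0.02682 Gy


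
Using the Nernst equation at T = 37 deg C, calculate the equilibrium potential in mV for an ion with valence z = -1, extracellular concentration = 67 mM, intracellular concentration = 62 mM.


E = (RT/(zF)) * ln(C_out/C_in)
T = 37 + 273.15 = 310.15 K
E = (8.314 * 310.15 / (-1 * 96485)) * ln(67/62)
E = -2.073 mV


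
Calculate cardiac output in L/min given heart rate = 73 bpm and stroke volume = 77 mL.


CO = HR * SV
CO = 73 * 77 / 1000
CO = 5.621 L/min


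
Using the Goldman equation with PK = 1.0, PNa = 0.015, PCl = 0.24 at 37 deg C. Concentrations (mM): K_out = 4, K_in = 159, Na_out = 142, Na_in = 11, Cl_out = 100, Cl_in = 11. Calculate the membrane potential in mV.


Vm = (RT/F)*ln((PK*Ko + PNa*Nao + PCl*Cli)/(PK*Ki + PNa*Nai + PCl*Clo))
Numer = 8.77, Denom = 183.165
Vm = -81.22 mV


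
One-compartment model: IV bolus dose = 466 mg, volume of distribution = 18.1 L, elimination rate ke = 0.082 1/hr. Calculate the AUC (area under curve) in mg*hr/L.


C0 = Dose/Vd = 466/18.1 = 25.7459 mg/L
AUC = C0/ke = 25.7459/0.082
AUC = 314 mg*hr/L


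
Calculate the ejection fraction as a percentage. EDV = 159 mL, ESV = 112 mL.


SV = EDV - ESV = 159 - 112 = 47 mL
EF = SV/EDV * 100 = 47/159 * 100
EF = 29.56%


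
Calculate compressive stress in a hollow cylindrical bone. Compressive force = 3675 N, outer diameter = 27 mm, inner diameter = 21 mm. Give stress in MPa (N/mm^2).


A = pi*(r_o^2 - r_i^2)
r_o = 13.5 mm, r_i = 10.5 mm
A = 226.195 mm^2
sigma = F/A = 3675 / 226.195
sigma = 16.25 MPa


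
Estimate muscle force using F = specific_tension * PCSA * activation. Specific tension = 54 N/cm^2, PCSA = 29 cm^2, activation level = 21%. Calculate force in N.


F = sigma * PCSA * activation
F = 54 * 29 * 0.21
F = 328.9 N


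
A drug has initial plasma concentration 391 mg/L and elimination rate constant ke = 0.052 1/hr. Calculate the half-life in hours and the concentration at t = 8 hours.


t_half = ln(2) / ke = 0.693147 / 0.052 = 13.33 hr
C(t) = C0 * exp(-ke*t) = 391 * exp(-0.052*8)
C(8) = 257.9 mg/L


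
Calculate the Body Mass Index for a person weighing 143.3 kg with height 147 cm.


BMI = weight / height^2
height = 147 cm = 1.47 m
BMI = 143.3 / 1.47^2
BMI = 66.31 kg/m^2


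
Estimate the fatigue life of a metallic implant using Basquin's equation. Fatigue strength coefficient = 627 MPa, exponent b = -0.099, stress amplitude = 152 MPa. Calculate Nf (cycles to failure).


sigma_a = sigma_f' * (2Nf)^b
2Nf = (sigma_a/sigma_f')^(1/b)
2Nf = (152/627)^(1/-0.099)
2Nf = 1645900.5
Nf = 8.23e+05


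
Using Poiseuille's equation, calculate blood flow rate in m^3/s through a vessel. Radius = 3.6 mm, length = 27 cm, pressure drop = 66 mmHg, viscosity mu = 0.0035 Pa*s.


Q = pi*r^4*dP / (8*mu*L)
r = 0.0036 m, L = 0.27 m
dP = 66 mmHg = 8799.252 Pa
Q = 6.1416e-04 m^3/s


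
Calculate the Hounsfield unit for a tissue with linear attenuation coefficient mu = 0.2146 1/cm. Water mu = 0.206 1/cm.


HU = ((mu_tissue - mu_water) / mu_water) * 1000
HU = ((0.2146 - 0.206) / 0.206) * 1000
HU = 41.75


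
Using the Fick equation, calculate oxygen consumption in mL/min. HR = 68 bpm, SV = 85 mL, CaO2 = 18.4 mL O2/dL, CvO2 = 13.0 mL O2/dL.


CO = HR*SV = 68*85/1000 = 5.78 L/min
a-v O2 diff = 18.4 - 13.0 = 5.4 mL/dL
VO2 = CO * (CaO2-CvO2) * 10 dL/L
VO2 = 5.78 * 5.4 * 10
VO2 = 312.1 mL/min


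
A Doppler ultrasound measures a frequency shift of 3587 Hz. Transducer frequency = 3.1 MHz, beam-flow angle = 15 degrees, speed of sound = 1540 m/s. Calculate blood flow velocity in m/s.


v = fd * c / (2 * f0 * cos(theta))
v = 3587 * 1540 / (2 * 3.1000e+06 * cos(15))
v = 0.9224 m/s


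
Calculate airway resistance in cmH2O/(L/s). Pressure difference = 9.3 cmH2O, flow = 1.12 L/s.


R = dP / flow
R = 9.3 / 1.12
R = 8.304 cmH2O/(L/s)


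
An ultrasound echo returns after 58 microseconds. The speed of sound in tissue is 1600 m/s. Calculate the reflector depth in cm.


depth = c * t / 2
t = 58 us = 5.8000e-05 s
depth = 1600 * 5.8000e-05 / 2
depth = 0.0464 m = 4.64 cm


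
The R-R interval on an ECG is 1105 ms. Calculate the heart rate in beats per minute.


HR = 60 / RR_interval(s)
RR = 1105 ms = 1.105 s
HR = 60 / 1.105 = 54.3 bpm


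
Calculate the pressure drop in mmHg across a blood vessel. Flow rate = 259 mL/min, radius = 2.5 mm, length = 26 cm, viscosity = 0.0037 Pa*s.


dP = 8*mu*L*Q / (pi*r^4)
Q = 259 mL/min = 4.31667e-06 m^3/s
dP = 270.71 Pa = 270.71 / 133.322 mmHg = 2.03 mmHg


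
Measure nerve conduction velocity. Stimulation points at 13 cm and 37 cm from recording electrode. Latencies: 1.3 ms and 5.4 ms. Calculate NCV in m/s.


Distance = (37 - 13) / 100 = 0.24 m
dt = (5.4 - 1.3) / 1000 = 0.0041 s
NCV = dist / dt = 58.54 m/s


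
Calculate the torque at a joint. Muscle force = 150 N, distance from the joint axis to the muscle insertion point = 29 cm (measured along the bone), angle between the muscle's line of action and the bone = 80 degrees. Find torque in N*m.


Torque = F * d * sin(theta)   (moment arm = d*sin(theta))
d = 29 cm = 0.29 m
Torque = 150 * 0.29 * sin(80)
Torque = 42.84 N*m


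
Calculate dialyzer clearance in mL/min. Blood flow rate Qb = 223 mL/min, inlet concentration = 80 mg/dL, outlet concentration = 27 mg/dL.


K = Qb * (Cb_in - Cb_out) / Cb_in
K = 223 * (80 - 27) / 80
K = 147.7 mL/min


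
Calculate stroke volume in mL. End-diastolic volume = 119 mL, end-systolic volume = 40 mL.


SV = EDV - ESV
SV = 119 - 40
SV = 79 mL


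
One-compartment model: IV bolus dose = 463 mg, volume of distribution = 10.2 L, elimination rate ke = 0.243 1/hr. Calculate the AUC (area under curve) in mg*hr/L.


C0 = Dose/Vd = 463/10.2 = 45.3922 mg/L
AUC = C0/ke = 45.3922/0.243
AUC = 186.8 mg*hr/L


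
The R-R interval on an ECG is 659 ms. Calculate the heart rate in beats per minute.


HR = 60 / RR_interval(s)
RR = 659 ms = 0.659 s
HR = 60 / 0.659 = 91.05 bpm


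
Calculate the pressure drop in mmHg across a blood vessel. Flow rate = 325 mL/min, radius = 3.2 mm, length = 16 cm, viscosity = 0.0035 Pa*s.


dP = 8*mu*L*Q / (pi*r^4)
Q = 325 mL/min = 5.41667e-06 m^3/s
dP = 73.6649 Pa = 73.6649 / 133.322 mmHg = 0.5525 mmHg


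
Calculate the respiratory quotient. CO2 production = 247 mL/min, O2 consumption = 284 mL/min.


RQ = VCO2 / VO2
RQ = 247 / 284
RQ = 0.8697


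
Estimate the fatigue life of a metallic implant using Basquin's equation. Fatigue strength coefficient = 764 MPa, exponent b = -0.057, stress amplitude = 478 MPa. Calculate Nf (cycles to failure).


sigma_a = sigma_f' * (2Nf)^b
2Nf = (sigma_a/sigma_f')^(1/b)
2Nf = (478/764)^(1/-0.057)
2Nf = 3741.7803
Nf = 1871


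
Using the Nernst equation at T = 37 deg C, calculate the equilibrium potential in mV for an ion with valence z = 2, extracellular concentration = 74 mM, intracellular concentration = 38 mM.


E = (RT/(zF)) * ln(C_out/C_in)
T = 37 + 273.15 = 310.15 K
E = (8.314 * 310.15 / (2 * 96485)) * ln(74/38)
E = 8.906 mV


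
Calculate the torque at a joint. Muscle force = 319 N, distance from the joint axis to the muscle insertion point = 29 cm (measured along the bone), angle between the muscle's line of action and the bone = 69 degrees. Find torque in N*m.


Torque = F * d * sin(theta)   (moment arm = d*sin(theta))
d = 29 cm = 0.29 m
Torque = 319 * 0.29 * sin(69)
Torque = 86.37 N*m


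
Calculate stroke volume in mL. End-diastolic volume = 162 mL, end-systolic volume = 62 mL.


SV = EDV - ESV
SV = 162 - 62
SV = 100 mL


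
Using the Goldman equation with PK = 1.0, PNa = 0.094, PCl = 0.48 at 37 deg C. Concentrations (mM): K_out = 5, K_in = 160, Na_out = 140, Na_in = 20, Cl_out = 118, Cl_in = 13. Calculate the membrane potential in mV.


Vm = (RT/F)*ln((PK*Ko + PNa*Nao + PCl*Cli)/(PK*Ki + PNa*Nai + PCl*Clo))
Numer = 24.4, Denom = 218.52
Vm = -58.59 mV


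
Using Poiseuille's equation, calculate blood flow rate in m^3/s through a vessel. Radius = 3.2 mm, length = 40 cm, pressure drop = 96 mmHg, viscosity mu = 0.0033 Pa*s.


Q = pi*r^4*dP / (8*mu*L)
r = 0.0032 m, L = 0.4 m
dP = 96 mmHg = 12798.912 Pa
Q = 3.9926e-04 m^3/s


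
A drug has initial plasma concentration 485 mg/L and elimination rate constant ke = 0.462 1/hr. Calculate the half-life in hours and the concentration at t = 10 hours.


t_half = ln(2) / ke = 0.693147 / 0.462 = 1.5 hr
C(t) = C0 * exp(-ke*t) = 485 * exp(-0.462*10)
C(10) = 4.779 mg/L


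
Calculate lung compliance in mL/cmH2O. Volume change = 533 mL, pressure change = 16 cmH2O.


C = dV / dP
C = 533 / 16
C = 33.31 mL/cmH2O


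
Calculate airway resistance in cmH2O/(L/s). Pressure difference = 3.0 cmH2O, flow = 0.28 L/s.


R = dP / flow
R = 3.0 / 0.28
R = 10.71 cmH2O/(L/s)


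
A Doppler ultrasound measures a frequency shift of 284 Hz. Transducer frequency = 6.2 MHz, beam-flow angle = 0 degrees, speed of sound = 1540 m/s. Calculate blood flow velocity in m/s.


v = fd * c / (2 * f0 * cos(theta))
v = 284 * 1540 / (2 * 6.2000e+06 * cos(0))
v = 0.03527 m/s


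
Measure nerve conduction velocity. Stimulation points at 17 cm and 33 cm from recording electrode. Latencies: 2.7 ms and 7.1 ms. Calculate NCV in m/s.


Distance = (33 - 17) / 100 = 0.16 m
dt = (7.1 - 2.7) / 1000 = 0.0044 s
NCV = dist / dt = 36.36 m/s


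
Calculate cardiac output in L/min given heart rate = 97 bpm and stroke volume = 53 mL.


CO = HR * SV
CO = 97 * 53 / 1000
CO = 5.141 L/min


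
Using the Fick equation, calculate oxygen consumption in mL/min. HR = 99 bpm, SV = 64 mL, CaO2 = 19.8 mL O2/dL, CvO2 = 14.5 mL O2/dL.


CO = HR*SV = 99*64/1000 = 6.336 L/min
a-v O2 diff = 19.8 - 14.5 = 5.3 mL/dL
VO2 = CO * (CaO2-CvO2) * 10 dL/L
VO2 = 6.336 * 5.3 * 10
VO2 = 335.8 mL/min


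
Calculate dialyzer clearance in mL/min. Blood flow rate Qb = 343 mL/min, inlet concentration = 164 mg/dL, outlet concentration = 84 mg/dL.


K = Qb * (Cb_in - Cb_out) / Cb_in
K = 343 * (164 - 84) / 164
K = 167.3 mL/min


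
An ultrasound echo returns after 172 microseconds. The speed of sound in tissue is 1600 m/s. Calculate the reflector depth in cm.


depth = c * t / 2
t = 172 us = 1.7200e-04 s
depth = 1600 * 1.7200e-04 / 2
depth = 0.1376 m = 13.76 cm


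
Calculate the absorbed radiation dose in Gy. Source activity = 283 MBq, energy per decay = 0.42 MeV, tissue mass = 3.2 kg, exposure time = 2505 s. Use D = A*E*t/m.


A = 283 MBq = 2.8300e+08 Bq
E = 0.42 MeV = 6.7284e-14 J
D = A*E*t/m = 2.8300e+08*6.7284e-14*2505/3.2
D = 0.01491 Gy


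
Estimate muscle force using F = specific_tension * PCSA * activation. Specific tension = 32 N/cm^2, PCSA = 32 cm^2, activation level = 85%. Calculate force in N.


F = sigma * PCSA * activation
F = 32 * 32 * 0.85
F = 870.4 N


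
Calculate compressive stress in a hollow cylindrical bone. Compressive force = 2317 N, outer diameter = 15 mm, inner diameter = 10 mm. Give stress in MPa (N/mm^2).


A = pi*(r_o^2 - r_i^2)
r_o = 7.5 mm, r_i = 5 mm
A = 98.1748 mm^2
sigma = F/A = 2317 / 98.1748
sigma = 23.6 MPa


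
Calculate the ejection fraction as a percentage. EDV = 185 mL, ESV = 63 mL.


SV = EDV - ESV = 185 - 63 = 122 mL
EF = SV/EDV * 100 = 122/185 * 100
EF = 65.95%


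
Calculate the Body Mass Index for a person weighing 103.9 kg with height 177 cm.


BMI = weight / height^2
height = 177 cm = 1.77 m
BMI = 103.9 / 1.77^2
BMI = 33.16 kg/m^2


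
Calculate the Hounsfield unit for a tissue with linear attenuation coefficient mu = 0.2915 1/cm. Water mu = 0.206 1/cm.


HU = ((mu_tissue - mu_water) / mu_water) * 1000
HU = ((0.2915 - 0.206) / 0.206) * 1000
HU = 415


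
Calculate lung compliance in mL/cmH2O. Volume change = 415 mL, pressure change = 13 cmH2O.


C = dV / dP
C = 415 / 13
C = 31.92 mL/cmH2O


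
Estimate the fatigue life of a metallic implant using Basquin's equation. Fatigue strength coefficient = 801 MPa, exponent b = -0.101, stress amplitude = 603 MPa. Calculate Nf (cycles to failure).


sigma_a = sigma_f' * (2Nf)^b
2Nf = (sigma_a/sigma_f')^(1/b)
2Nf = (603/801)^(1/-0.101)
2Nf = 16.631929
Nf = 8.316


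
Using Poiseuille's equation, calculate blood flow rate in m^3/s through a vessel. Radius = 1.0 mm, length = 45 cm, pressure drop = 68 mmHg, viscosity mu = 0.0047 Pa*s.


Q = pi*r^4*dP / (8*mu*L)
r = 0.001 m, L = 0.45 m
dP = 68 mmHg = 9065.896 Pa
Q = 1.6833e-06 m^3/s


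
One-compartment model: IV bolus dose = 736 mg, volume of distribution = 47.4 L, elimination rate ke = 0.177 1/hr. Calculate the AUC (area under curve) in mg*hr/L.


C0 = Dose/Vd = 736/47.4 = 15.5274 mg/L
AUC = C0/ke = 15.5274/0.177
AUC = 87.73 mg*hr/L


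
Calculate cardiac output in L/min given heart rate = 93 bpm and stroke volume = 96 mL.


CO = HR * SV
CO = 93 * 96 / 1000
CO = 8.928 L/min


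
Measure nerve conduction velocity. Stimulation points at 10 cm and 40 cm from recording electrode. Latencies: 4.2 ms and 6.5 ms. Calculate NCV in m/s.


Distance = (40 - 10) / 100 = 0.3 m
dt = (6.5 - 4.2) / 1000 = 0.0023 s
NCV = dist / dt = 130.4 m/s


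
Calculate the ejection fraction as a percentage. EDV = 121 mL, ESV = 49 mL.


SV = EDV - ESV = 121 - 49 = 72 mL
EF = SV/EDV * 100 = 72/121 * 100
EF = 59.5%


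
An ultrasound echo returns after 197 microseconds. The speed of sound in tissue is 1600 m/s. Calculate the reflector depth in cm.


depth = c * t / 2
t = 197 us = 1.9700e-04 s
depth = 1600 * 1.9700e-04 / 2
depth = 0.1576 m = 15.76 cm


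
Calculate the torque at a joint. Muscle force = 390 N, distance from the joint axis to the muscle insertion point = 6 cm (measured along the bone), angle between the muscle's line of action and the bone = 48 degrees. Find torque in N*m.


Torque = F * d * sin(theta)   (moment arm = d*sin(theta))
d = 6 cm = 0.06 m
Torque = 390 * 0.06 * sin(48)
Torque = 17.39 N*m


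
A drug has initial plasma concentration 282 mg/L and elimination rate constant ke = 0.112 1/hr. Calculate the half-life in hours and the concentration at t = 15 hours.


t_half = ln(2) / ke = 0.693147 / 0.112 = 6.189 hr
C(t) = C0 * exp(-ke*t) = 282 * exp(-0.112*15)
C(15) = 52.56 mg/L


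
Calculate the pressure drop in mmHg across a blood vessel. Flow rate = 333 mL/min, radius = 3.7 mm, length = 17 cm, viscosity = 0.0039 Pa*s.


dP = 8*mu*L*Q / (pi*r^4)
Q = 333 mL/min = 5.55e-06 m^3/s
dP = 49.9965 Pa = 49.9965 / 133.322 mmHg = 0.375 mmHg


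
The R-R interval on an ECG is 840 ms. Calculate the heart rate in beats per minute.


HR = 60 / RR_interval(s)
RR = 840 ms = 0.84 s
HR = 60 / 0.84 = 71.43 bpm


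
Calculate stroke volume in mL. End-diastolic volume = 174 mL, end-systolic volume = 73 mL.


SV = EDV - ESV
SV = 174 - 73
SV = 101 mL


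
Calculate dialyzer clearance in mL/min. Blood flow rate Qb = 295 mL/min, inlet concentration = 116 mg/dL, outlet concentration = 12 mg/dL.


K = Qb * (Cb_in - Cb_out) / Cb_in
K = 295 * (116 - 12) / 116
K = 264.5 mL/min


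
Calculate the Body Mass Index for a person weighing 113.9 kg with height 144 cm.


BMI = weight / height^2
height = 144 cm = 1.44 m
BMI = 113.9 / 1.44^2
BMI = 54.93 kg/m^2


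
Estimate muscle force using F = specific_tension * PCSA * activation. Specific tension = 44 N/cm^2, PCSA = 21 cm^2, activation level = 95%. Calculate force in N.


F = sigma * PCSA * activation
F = 44 * 21 * 0.95
F = 877.8 N


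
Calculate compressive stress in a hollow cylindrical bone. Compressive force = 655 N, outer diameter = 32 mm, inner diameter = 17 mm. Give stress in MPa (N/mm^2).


A = pi*(r_o^2 - r_i^2)
r_o = 16 mm, r_i = 8.5 mm
A = 577.268 mm^2
sigma = F/A = 655 / 577.268
sigma = 1.135 MPa


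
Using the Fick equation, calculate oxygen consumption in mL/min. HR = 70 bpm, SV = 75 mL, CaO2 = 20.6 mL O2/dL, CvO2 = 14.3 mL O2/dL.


CO = HR*SV = 70*75/1000 = 5.25 L/min
a-v O2 diff = 20.6 - 14.3 = 6.3 mL/dL
VO2 = CO * (CaO2-CvO2) * 10 dL/L
VO2 = 5.25 * 6.3 * 10
VO2 = 330.8 mL/min


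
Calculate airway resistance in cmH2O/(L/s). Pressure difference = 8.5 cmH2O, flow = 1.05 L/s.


R = dP / flow
R = 8.5 / 1.05
R = 8.095 cmH2O/(L/s)


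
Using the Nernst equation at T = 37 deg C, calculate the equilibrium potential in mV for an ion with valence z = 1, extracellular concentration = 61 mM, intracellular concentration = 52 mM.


E = (RT/(zF)) * ln(C_out/C_in)
T = 37 + 273.15 = 310.15 K
E = (8.314 * 310.15 / (1 * 96485)) * ln(61/52)
E = 4.266 mV


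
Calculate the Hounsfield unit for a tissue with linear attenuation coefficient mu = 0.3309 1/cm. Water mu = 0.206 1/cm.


HU = ((mu_tissue - mu_water) / mu_water) * 1000
HU = ((0.3309 - 0.206) / 0.206) * 1000
HU = 606.3


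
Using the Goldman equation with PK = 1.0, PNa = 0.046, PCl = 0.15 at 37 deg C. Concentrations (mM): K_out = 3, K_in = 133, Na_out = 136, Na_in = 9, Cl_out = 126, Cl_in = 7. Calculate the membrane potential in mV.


Vm = (RT/F)*ln((PK*Ko + PNa*Nao + PCl*Cli)/(PK*Ki + PNa*Nai + PCl*Clo))
Numer = 10.306, Denom = 152.314
Vm = -71.98 mV


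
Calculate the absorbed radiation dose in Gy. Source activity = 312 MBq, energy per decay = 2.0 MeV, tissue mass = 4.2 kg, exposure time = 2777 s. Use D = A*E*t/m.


A = 312 MBq = 3.1200e+08 Bq
E = 2.0 MeV = 3.204e-13 J
D = A*E*t/m = 3.1200e+08*3.204e-13*2777/4.2
D = 0.0661 Gy


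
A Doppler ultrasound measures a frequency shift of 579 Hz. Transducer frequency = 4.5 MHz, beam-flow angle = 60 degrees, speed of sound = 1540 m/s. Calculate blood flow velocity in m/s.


v = fd * c / (2 * f0 * cos(theta))
v = 579 * 1540 / (2 * 4.5000e+06 * cos(60))
v = 0.1981 m/s


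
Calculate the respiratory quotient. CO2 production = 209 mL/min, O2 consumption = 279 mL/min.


RQ = VCO2 / VO2
RQ = 209 / 279
RQ = 0.7491


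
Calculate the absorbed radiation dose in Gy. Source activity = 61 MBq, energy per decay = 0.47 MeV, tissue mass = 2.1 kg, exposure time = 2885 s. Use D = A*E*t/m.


A = 61 MBq = 6.1000e+07 Bq
E = 0.47 MeV = 7.5294e-14 J
D = A*E*t/m = 6.1000e+07*7.5294e-14*2885/2.1
D = 0.00631 Gy


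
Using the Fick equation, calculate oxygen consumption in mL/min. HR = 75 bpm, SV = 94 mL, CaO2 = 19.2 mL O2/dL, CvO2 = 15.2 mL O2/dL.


CO = HR*SV = 75*94/1000 = 7.05 L/min
a-v O2 diff = 19.2 - 15.2 = 4 mL/dL
VO2 = CO * (CaO2-CvO2) * 10 dL/L
VO2 = 7.05 * 4 * 10
VO2 = 282 mL/min


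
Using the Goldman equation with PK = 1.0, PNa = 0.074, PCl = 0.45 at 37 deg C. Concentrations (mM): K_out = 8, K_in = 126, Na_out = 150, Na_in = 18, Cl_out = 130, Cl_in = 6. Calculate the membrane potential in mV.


Vm = (RT/F)*ln((PK*Ko + PNa*Nao + PCl*Cli)/(PK*Ki + PNa*Nai + PCl*Clo))
Numer = 21.8, Denom = 185.832
Vm = -57.27 mV


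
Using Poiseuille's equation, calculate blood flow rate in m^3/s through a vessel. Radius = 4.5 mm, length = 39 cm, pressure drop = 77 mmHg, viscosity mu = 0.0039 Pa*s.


Q = pi*r^4*dP / (8*mu*L)
r = 0.0045 m, L = 0.39 m
dP = 77 mmHg = 10265.794 Pa
Q = 0.001087 m^3/s


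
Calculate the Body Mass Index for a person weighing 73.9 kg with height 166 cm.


BMI = weight / height^2
height = 166 cm = 1.66 m
BMI = 73.9 / 1.66^2
BMI = 26.82 kg/m^2


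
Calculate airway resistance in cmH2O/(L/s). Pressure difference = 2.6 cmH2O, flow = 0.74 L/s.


R = dP / flow
R = 2.6 / 0.74
R = 3.514 cmH2O/(L/s)


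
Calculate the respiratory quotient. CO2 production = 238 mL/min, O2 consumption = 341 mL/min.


RQ = VCO2 / VO2
RQ = 238 / 341
RQ = 0.6979


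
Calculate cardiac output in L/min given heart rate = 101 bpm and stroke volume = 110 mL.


CO = HR * SV
CO = 101 * 110 / 1000
CO = 11.11 L/min


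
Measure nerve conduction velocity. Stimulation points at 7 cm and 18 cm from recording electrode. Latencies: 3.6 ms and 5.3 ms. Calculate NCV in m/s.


Distance = (18 - 7) / 100 = 0.11 m
dt = (5.3 - 3.6) / 1000 = 0.0017 s
NCV = dist / dt = 64.71 m/s


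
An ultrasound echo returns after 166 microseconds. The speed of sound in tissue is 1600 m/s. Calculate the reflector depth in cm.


depth = c * t / 2
t = 166 us = 1.6600e-04 s
depth = 1600 * 1.6600e-04 / 2
depth = 0.1328 m = 13.28 cm


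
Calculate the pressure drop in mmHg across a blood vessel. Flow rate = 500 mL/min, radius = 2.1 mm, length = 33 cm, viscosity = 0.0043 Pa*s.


dP = 8*mu*L*Q / (pi*r^4)
Q = 500 mL/min = 8.33333e-06 m^3/s
dP = 1548.33 Pa = 1548.33 / 133.322 mmHg = 11.61 mmHg


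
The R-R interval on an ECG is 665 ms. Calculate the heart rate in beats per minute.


HR = 60 / RR_interval(s)
RR = 665 ms = 0.665 s
HR = 60 / 0.665 = 90.23 bpm


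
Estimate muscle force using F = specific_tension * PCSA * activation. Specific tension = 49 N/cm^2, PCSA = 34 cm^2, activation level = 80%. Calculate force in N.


F = sigma * PCSA * activation
F = 49 * 34 * 0.8
F = 1333 N


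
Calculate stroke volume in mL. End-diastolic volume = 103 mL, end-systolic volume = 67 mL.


SV = EDV - ESV
SV = 103 - 67
SV = 36 mL
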